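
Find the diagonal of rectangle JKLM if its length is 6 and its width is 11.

A rectangle's diagonal splits it into two right triangles, with the diagonal as the hypotenuse.
By the Pythagorean theorem, d^2 = 6^2 + 11^2 = 157.
Therefore d = sqrt(157).

sqrt(157)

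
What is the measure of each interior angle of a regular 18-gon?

Each interior angle of a regular n-gon is (n - 2) * 180 / n.
For n = 18: (18 - 2) * 180 / 18 = 2880/18 = 160 degrees.

160 degrees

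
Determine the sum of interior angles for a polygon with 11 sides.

The sum of interior angles of an n-sided polygon is (n - 2) * 180.
For n = 11: (11 - 2) * 180 = 9 * 180 = 1620 degrees.

1620 degrees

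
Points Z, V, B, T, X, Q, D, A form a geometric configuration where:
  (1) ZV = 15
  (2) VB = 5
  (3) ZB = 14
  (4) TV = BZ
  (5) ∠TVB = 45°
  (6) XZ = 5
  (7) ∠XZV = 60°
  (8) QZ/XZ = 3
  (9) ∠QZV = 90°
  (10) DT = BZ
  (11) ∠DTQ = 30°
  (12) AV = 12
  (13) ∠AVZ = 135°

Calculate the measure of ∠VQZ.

From the given relations: QZ = 3·XZ = 3·5 = 15.
Step 1: By the law of cosines on triangle QZV: QV² = 15² + 15² − 2·15·15·cos(90°) = 450, so QV = 15·√2.
Step 2: By the inverse law of cosines on triangle VQZ: cos(∠VQZ) = ((15·√2)² + 15² − 15²) / (2·15·√2·15) = 450/636.4 = 0.7071, so ∠VQZ = 45°.

Therefore, the measure of angle ∠VQZ = 45°.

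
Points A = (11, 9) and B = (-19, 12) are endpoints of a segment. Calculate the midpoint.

M = ((x₁ + x₂)/2, (y₁ + y₂)/2)
= ((11 + -19)/2, (9 + 12)/2)
= (-8/2, 21/2) = (-4, 21/2)

(-4, 21/2)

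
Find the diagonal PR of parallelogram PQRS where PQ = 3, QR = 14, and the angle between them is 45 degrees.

The diagonal of a parallelogram can be found by treating two adjacent sides and the diagonal as a triangle.
Applying the law of cosines with sides 3, 14 and included angle 45°:
d^2 = 9 + 196 - 84*cos(45°) = 205 - 42*sqrt(2)
d = sqrt(205 - 42*sqrt(2))

sqrt(205 - 42*sqrt(2))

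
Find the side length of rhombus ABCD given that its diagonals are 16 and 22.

Half-diagonals are 8 and 11. side = sqrt(8^2 + 11^2) = sqrt(185)

sqrt(185)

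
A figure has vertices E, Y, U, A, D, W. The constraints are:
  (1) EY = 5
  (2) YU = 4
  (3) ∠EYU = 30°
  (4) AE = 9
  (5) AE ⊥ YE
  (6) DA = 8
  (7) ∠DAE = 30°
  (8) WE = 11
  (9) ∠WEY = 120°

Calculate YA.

Step 1: By the law of cosines on triangle YEA: YA² = 5² + 9² − 2·5·9·cos(90°) = 106, so YA = √106.

Therefore, the length of YA = √106.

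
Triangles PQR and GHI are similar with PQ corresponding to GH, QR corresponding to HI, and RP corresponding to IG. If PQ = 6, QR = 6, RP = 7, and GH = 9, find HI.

k = 9/6 = 3/2. HI = 3/2 * 6 = 9.

9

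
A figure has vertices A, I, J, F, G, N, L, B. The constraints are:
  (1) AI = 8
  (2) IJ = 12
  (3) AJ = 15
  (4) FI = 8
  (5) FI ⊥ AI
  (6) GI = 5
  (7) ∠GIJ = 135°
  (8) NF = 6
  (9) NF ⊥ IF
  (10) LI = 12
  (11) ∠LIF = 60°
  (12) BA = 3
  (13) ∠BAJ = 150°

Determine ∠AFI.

Step 1: By the law of cosines on triangle FIA: FA² = 8² + 8² − 2·8·8·cos(90°) = 128, so FA = 8·√2.
Step 2: By the inverse law of cosines on triangle AFI: cos(∠AFI) = ((8·√2)² + 8² − 8²) / (2·8·√2·8) = 128/181.02 = 0.7071, so ∠AFI = 45°.

Therefore, the measure of angle ∠AFI = 45°.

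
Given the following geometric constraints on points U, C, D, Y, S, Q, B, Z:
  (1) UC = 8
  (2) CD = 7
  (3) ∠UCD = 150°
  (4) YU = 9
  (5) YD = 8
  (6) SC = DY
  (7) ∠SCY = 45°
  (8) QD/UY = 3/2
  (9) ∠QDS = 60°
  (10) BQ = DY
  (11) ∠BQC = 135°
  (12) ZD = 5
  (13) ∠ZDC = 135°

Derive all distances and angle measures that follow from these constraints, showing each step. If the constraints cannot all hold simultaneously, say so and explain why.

The constraints are consistent.

From the given relations:
  SC = DY = 8
  QD = 3/2·UY = 3/2·9 ≈ 13.5
  BQ = DY = 8

Step 1: From UC = 8, CD = 7, and ∠UCD = 150°, by the law of cosines:
  UD² = UC² + CD² - 2·UC·CD·cos(150°) = 64 + 49 + 96.99 = 210
  UD ≈ 14.49

Step 2: From CD = 7, DZ = 5, and ∠CDZ = 135°, by the law of cosines:
  CZ² = CD² + DZ² - 2·CD·DZ·cos(135°) = 49 + 25 + 49.5 = 123.5
  CZ ≈ 11.11

Step 3: From UC = 8, UD = 14.49, CD = 7, by the inverse law of cosines:
  cos(∠CUD) = (UC² + UD² - CD²) / (2·UC·UD)
  ∠CUD = 13.98°

Step 4: From UD = 14.49, UY = 9, DY = 8, by the inverse law of cosines:
  cos(∠DUY) = (UD² + UY² - DY²) / (2·UD·UY)
  ∠DUY = 29.51°

Step 5: From CD = 7, CZ = 11.11, DZ = 5, by the inverse law of cosines:
  cos(∠DCZ) = (CD² + CZ² - DZ²) / (2·CD·CZ)
  ∠DCZ = 18.55°

Step 6: From DC = 7, DU = 14.49, CU = 8, by the inverse law of cosines:
  cos(∠CDU) = (DC² + DU² - CU²) / (2·DC·DU)
  ∠CDU = 16.02°

Step 7: From DU = 14.49, DY = 8, UY = 9, by the inverse law of cosines:
  cos(∠UDY) = (DU² + DY² - UY²) / (2·DU·DY)
  ∠UDY = 33.66°

Step 8: From YD = 8, YU = 9, DU = 14.49, by the inverse law of cosines:
  cos(∠DYU) = (YD² + YU² - DU²) / (2·YD·YU)
  ∠DYU = 116.83°

Step 9: From ZC = 11.11, ZD = 5, CD = 7, by the inverse law of cosines:
  cos(∠CZD) = (ZC² + ZD² - CD²) / (2·ZC·ZD)
  ∠CZD = 26.45°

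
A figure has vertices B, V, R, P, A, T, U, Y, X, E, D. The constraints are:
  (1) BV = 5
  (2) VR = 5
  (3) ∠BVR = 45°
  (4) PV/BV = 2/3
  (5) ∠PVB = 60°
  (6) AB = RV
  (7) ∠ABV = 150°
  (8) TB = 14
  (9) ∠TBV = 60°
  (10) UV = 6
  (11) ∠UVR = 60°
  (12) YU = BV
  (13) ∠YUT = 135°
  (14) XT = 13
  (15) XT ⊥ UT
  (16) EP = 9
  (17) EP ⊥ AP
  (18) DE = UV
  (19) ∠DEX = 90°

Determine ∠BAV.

From the given relations: AB = RV = 5.
Step 1: By the law of cosines on triangle ABV: AV² = 5² + 5² − 2·5·5·cos(150°) = 93.3, so AV ≈ 9.66.
Step 2: By the inverse law of cosines on triangle BAV: cos(∠BAV) = (5² + 9.66² − 5²) / (2·5·9.66) = 93.3/96.59 = 0.9659, so ∠BAV = 15°.

Therefore, the measure of angle ∠BAV = 15°.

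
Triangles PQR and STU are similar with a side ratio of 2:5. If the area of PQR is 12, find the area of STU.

For similar figures, the area ratio equals the square of the side ratio.
Side ratio (PQR to STU) = 2:5, so area ratio = 2^2:5^2 = 4:25.
If the area of PQR is 12, then the area of STU = 12 * (25/4) = 75.

75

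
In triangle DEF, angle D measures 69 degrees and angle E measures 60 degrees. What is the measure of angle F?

angle F = 180 - 69 - 60 = 51 degrees.

51 degrees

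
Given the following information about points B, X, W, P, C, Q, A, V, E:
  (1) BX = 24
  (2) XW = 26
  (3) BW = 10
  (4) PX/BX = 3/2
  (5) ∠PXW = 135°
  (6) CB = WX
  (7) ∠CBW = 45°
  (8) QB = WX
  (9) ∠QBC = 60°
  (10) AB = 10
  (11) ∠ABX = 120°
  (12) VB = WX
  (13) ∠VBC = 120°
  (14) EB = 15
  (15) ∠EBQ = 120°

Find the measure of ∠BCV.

From the given relations: CB = WX = 26; VB = WX = 26.
Step 1: By the law of cosines on triangle CBV: CV² = 26² + 26² − 2·26·26·cos(120°) = 2028, so CV ≈ 45.03.
Step 2: By the inverse law of cosines on triangle BCV: cos(∠BCV) = (26² + 45.03² − 26²) / (2·26·45.03) = 2028/2341.73 = 0.866, so ∠BCV = 30°.

Therefore, the measure of angle ∠BCV = 30°.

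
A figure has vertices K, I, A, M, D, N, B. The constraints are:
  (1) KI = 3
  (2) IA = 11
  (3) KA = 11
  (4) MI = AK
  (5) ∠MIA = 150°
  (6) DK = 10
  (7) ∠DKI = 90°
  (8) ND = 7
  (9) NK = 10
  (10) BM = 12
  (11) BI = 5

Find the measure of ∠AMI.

From the given relations: MI = AK = 11.
Step 1: By the law of cosines on triangle MIA: MA² = 11² + 11² − 2·11·11·cos(150°) = 451.58, so MA ≈ 21.25.
Step 2: By the inverse law of cosines on triangle AMI: cos(∠AMI) = (21.25² + 11² − 11²) / (2·21.25·11) = 451.58/467.51 = 0.9659, so ∠AMI = 15°.

Therefore, the measure of angle ∠AMI = 15°.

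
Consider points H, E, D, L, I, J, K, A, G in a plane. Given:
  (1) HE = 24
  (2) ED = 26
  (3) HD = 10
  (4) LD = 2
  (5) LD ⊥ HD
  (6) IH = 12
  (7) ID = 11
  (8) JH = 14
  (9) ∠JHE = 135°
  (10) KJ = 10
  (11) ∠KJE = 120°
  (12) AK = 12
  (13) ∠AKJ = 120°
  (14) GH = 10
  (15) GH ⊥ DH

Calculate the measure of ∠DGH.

Step 1: By the law of cosines on triangle GHD: GD² = 10² + 10² − 2·10·10·cos(90°) = 200, so GD = 10·√2.
Step 2: By the inverse law of cosines on triangle DGH: cos(∠DGH) = ((10·√2)² + 10² − 10²) / (2·10·√2·10) = 200/282.84 = 0.7071, so ∠DGH = 45°.

Therefore, the measure of angle ∠DGH = 45°.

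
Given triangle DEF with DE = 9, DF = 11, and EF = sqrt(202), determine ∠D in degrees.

By the inverse law of cosines: cos(D) = (DE² + DF² - EF²) / (2 × DE × DF)
cos(D) = (9² + 11² - (sqrt(202))²) / (2 × 9 × 11)
cos(D) = (81 + 121 - (202)) / 198
cos(D) = 0
D = arccos(0) = 90°

90°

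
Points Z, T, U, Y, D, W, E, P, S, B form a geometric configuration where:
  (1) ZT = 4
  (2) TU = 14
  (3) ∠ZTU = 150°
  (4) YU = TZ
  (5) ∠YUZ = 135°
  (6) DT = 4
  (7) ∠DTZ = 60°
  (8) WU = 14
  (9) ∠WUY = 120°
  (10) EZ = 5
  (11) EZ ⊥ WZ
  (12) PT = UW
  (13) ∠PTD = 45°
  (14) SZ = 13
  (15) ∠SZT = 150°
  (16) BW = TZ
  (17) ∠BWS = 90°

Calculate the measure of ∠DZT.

Step 1: By the law of cosines on triangle ZTD: ZD² = 4² + 4² − 2·4·4·cos(60°) = 16, so ZD = 4.
Step 2: By the inverse law of cosines on triangle DZT: cos(∠DZT) = (4² + 4² − 4²) / (2·4·4) = 16/32 = 0.5, so ∠DZT = 60°.

Therefore, the measure of angle ∠DZT = 60°.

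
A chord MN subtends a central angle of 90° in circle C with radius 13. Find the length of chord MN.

Chord = 2(13) sin(45°) = 13*sqrt(2)

13*sqrt(2)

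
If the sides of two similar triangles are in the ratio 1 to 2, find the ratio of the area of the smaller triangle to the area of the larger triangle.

Area scales with the square of linear dimensions. If every length is multiplied by 1/2, then the area is multiplied by (1/2)^2 = 1/4.
The area ratio is 1:4.

1:4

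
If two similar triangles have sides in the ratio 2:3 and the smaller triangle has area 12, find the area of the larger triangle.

The ratio of areas of similar triangles = (side ratio)^2.
Side ratio = 2:3, so area ratio = 4:9.
Area of the larger triangle / Area of the smaller triangle = 9/4
Area of the larger triangle = 12 * 9/4 = 27

27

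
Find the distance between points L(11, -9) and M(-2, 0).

d = sqrt((-13)^2 + (9)^2) = sqrt(250) = 5*sqrt(10)

5*sqrt(10)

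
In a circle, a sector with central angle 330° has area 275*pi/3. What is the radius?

Sector area A = πr² × θ/360, so r² = 360A / (πθ).
r² = 360 × 275*pi/3 / (π × 330)
r² = 100
r = 10

10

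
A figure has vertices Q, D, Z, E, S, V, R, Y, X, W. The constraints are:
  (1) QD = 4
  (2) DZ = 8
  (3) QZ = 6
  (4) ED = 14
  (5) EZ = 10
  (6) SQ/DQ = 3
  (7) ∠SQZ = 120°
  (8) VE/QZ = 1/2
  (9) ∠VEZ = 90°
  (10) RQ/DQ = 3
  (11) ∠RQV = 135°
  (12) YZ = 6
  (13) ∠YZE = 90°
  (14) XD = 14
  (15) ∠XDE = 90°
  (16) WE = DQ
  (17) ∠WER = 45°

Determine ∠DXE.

Step 1: By the law of cosines on triangle XDE: XE² = 14² + 14² − 2·14·14·cos(90°) = 392, so XE = 14·√2.
Step 2: By the inverse law of cosines on triangle DXE: cos(∠DXE) = (14² + (14·√2)² − 14²) / (2·14·14·√2) = 392/554.37 = 0.7071, so ∠DXE = 45°.

Therefore, the measure of angle ∠DXE = 45°.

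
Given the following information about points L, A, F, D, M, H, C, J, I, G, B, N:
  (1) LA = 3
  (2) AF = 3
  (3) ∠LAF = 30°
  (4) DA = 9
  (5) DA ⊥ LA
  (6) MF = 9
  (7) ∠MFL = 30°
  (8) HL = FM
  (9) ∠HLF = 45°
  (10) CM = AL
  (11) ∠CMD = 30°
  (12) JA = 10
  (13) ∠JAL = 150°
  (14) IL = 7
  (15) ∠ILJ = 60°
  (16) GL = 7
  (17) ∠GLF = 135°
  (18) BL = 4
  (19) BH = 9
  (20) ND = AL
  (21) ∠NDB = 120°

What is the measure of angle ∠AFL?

Step 1: By the law of cosines on triangle FAL: FL² = 3² + 3² − 2·3·3·cos(30°) = 2.41, so FL ≈ 1.55.
Step 2: By the inverse law of cosines on triangle AFL: cos(∠AFL) = (3² + 1.55² − 3²) / (2·3·1.55) = 2.41/9.32 = 0.2588, so ∠AFL = 75°.

Therefore, the measure of angle ∠AFL = 75°.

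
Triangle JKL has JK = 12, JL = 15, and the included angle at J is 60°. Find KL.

By the law of cosines: KL^2 = JK^2 + JL^2 - 2*JK*JL*cos(J)
KL^2 = 12^2 + 15^2 - 2*12*15*cos(60°)
KL^2 = 144 + 225 - 360*(1/2)
KL^2 = 189
KL = 3*sqrt(21)

3*sqrt(21)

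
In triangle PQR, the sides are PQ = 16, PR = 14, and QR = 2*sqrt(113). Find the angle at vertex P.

When all three sides of a triangle are known, the law of cosines can be rearranged to find any angle.
cos(C) = (a² + b² - c²) / (2ab) gives cos(P) = 0.
Taking the inverse cosine: P = 90°.

90°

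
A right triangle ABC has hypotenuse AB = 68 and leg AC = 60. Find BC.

Rearranging the Pythagorean theorem to solve for the unknown leg:
leg^2 = hypotenuse^2 - known_leg^2 = 4624 - 3600 = 1024
leg = sqrt(1024) = 32.

32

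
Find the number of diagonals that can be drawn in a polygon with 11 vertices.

Each of the 11 vertices connects to 8 non-adjacent vertices via diagonals.
Total connections = 11 × 8 = 88, but each diagonal is counted twice.
Number of diagonals = 88 / 2 = 44.

44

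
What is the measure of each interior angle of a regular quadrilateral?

Each interior angle of a regular n-gon is (n - 2) * 180 / n.
For n = 4: (4 - 2) * 180 / 4 = 360/4 = 90 degrees.

90 degrees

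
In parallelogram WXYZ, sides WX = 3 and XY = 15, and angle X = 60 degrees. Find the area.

Area = 3 * 15 * sin(60°) = 45 * sqrt(3)/2 = 45*sqrt(3)/2

45*sqrt(3)/2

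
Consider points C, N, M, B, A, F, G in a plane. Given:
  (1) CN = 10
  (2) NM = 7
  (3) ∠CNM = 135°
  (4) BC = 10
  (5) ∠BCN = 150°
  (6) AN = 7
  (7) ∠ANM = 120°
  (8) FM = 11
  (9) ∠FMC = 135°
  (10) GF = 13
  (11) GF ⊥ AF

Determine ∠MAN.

Step 1: By the law of cosines on triangle ANM: AM² = 7² + 7² − 2·7·7·cos(120°) = 147, so AM = 7·√3.
Step 2: By the inverse law of cosines on triangle MAN: cos(∠MAN) = ((7·√3)² + 7² − 7²) / (2·7·√3·7) = 147/169.74 = 0.866, so ∠MAN = 30°.

Therefore, the measure of angle ∠MAN = 30°.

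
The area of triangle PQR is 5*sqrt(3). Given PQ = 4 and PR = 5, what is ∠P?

Area = (1/2) * a * b * sin(C)
sin(C) = 2 * Area / (a * b)
sin(C) = 2 * 5*sqrt(3) / (4 * 5)
sin(C) = sqrt(3)/2
C = arcsin(sqrt(3)/2) = 60°
Since sin(180° - C) = sin(C), the obtuse angle 120° gives the same area, so C = 60° or C = 120°.

60° or 120°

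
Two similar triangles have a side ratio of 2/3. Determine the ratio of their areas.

The ratio of areas of similar triangles equals the square of the side ratio.
Side ratio = 2:3
Area ratio = (2/3)^2 = 4/9 = 4:9

4:9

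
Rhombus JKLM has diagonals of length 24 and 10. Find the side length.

Half-diagonals are 12 and 5. side = sqrt(12^2 + 5^2) = sqrt(169) = 13

13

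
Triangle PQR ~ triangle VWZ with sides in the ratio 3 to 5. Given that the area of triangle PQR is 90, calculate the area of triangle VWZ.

The ratio of areas of similar triangles = (side ratio)^2.
Side ratio = 3:5, so area ratio = 9:25.
Area of VWZ / Area of PQR = 25/9
Area of VWZ = 90 * 25/9 = 250

250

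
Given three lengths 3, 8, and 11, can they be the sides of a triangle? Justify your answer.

Check the triangle inequality: 3 + 8 = 11 ≤ 11.
Since the sum of two sides does not exceed the third, no triangle can be formed.

No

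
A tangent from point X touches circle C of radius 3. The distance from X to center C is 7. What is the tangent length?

Let T be the point of tangency. Then CT ⊥ XT (radius ⊥ tangent).
In right triangle CTX: CX² = CT² + XT²
7² = 3² + XT²
XT² = 40, XT = 2*sqrt(10)

2*sqrt(10)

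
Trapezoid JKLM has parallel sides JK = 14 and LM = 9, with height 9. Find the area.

Area = (14 + 9) * 9 / 2 = 207 / 2 = 207/2

207/2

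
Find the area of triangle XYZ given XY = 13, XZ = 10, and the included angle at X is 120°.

Area = (1/2)(13)(10) sin(120°) = (1/2)(13)(10)(sqrt(3)/2) = 65*sqrt(3)/2

65*sqrt(3)/2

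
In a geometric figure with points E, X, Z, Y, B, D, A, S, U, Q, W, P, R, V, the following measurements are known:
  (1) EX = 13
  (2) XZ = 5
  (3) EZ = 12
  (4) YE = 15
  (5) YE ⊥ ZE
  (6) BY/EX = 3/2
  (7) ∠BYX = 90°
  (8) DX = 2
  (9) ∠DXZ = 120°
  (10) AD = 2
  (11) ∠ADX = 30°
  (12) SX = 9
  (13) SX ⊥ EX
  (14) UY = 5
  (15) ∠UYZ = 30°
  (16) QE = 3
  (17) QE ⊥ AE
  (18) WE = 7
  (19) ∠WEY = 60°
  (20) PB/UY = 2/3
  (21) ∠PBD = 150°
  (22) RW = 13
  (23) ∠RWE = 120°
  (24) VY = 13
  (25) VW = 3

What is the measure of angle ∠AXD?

Step 1: By the law of cosines on triangle XDA: XA² = 2² + 2² − 2·2·2·cos(30°) = 1.07, so XA ≈ 1.04.
Step 2: By the inverse law of cosines on triangle AXD: cos(∠AXD) = (1.04² + 2² − 2²) / (2·1.04·2) = 1.07/4.14 = 0.2588, so ∠AXD = 75°.

Therefore, the measure of angle ∠AXD = 75°.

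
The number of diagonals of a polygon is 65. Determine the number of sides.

Using d = n(n - 3)/2, we solve 65 = n(n - 3)/2.
So n(n - 3) = 130.
Testing n = 13: 13 * 10 = 130 = 130. Correct.
The polygon has 13 sides.

13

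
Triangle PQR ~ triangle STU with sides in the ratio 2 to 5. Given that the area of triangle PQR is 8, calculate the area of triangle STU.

For similar figures, the area ratio equals the square of the side ratio.
Side ratio (PQR to STU) = 2:5, so area ratio = 2^2:5^2 = 4:25.
If the area of PQR is 8, then the area of STU = 8 * (25/4) = 50.

50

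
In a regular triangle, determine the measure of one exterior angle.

Each exterior angle of a regular n-gon is 360 / n.
For n = 3: 360 / 3 = 120 degrees.

120 degrees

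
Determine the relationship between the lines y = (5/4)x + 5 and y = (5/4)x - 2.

Slope of line 1: m1 = 5/4
Slope of line 2: m2 = 5/4
Since m1 = m2 = 5/4, the lines are parallel.

Parallel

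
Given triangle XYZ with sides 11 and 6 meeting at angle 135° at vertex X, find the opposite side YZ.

Law of cosines: YZ^2 = 11^2 + 6^2 - 2(11)(6)cos(135°) = 66*sqrt(2) + 157, so YZ = sqrt(66*sqrt(2) + 157).

sqrt(66*sqrt(2) + 157)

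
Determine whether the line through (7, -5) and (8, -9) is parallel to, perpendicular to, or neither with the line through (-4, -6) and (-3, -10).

Slope of line 1: m1 = (-9 - -5)/(8 - 7) = -4/1 = -4
Slope of line 2: m2 = (-10 - -6)/(-3 - -4) = -4/1 = -4
Two lines are parallel if and only if they have equal slopes (or both are vertical).
Here m1 = m2 = -4, confirming the lines are parallel.

Parallel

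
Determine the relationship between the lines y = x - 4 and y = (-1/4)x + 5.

Slope of line 1: m1 = 1
Slope of line 2: m2 = -1/4
For parallel lines we need equal slopes: 1 != -1/4.
For perpendicular lines we need m1*m2 = -1: (1)(-1/4) = -1/4 != -1.
Since neither condition holds, the lines are neither parallel nor perpendicular.

Neither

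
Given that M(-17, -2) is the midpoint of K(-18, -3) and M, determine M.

Using the midpoint formula: M = ((x1 + x2)/2, (y1 + y2)/2)
We know M = (-17, -2) and K = (-18, -3)
For x: -17 = (-18 + x2)/2, so x2 = 2*-17 - -18 = -16
For y: -2 = (-3 + y2)/2, so y2 = 2*-2 - -3 = -1
M = (-16, -1)

(-16, -1)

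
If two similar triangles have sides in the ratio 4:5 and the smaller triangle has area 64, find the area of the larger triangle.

For similar figures, the area ratio equals the square of the side ratio.
Side ratio (the smaller triangle to the larger triangle) = 4:5, so area ratio = 4^2:5^2 = 16:25.
If the area of the smaller triangle is 64, then the area of the larger triangle = 64 * (25/16) = 100.

100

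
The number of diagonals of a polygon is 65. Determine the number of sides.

Using d = n(n - 3)/2, we solve 65 = n(n - 3)/2.
So n(n - 3) = 130.
Testing n = 13: 13 * 10 = 130 = 130. Correct.
The polygon has 13 sides.

13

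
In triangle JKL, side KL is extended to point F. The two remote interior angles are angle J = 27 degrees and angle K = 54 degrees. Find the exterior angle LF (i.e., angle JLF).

Exterior angle = 27 + 54 = 81 degrees (exterior angle theorem).

81 degrees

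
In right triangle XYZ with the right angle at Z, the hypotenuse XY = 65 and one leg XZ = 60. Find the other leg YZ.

YZ = sqrt(65^2 - 60^2) = sqrt(625) = 25

25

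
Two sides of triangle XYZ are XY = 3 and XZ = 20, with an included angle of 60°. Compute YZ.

By the law of cosines: YZ^2 = XY^2 + XZ^2 - 2*XY*XZ*cos(X)
YZ^2 = 3^2 + 20^2 - 2*3*20*cos(60°)
YZ^2 = 9 + 400 - 120*(1/2)
YZ^2 = 349
YZ = sqrt(349)

sqrt(349)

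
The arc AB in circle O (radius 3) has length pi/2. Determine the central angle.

θ = 360 × pi/2 / (2π × 3) = 30° (rearranging arc length formula).

30°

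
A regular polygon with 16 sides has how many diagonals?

Total line segments between 16 vertices = C(16,2) = 120.
Subtract the 16 sides: 120 - 16 = 104 diagonals.

104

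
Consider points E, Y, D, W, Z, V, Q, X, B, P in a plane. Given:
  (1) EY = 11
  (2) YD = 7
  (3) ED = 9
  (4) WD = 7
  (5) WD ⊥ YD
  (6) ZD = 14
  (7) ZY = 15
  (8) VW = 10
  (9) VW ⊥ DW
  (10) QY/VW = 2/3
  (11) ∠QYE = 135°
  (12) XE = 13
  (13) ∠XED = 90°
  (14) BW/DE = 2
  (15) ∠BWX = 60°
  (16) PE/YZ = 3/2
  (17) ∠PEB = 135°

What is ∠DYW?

Step 1: By the law of cosines on triangle YDW: YW² = 7² + 7² − 2·7·7·cos(90°) = 98, so YW = 7·√2.
Step 2: By the inverse law of cosines on triangle DYW: cos(∠DYW) = (7² + (7·√2)² − 7²) / (2·7·7·√2) = 98/138.59 = 0.7071, so ∠DYW = 45°.

Therefore, the measure of angle ∠DYW = 45°.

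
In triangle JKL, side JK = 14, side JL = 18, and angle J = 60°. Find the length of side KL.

By the law of cosines: KL^2 = JK^2 + JL^2 - 2*JK*JL*cos(J)
KL^2 = 14^2 + 18^2 - 2*14*18*cos(60°)
KL^2 = 196 + 324 - 504*(1/2)
KL^2 = 268
KL = 2*sqrt(67)

2*sqrt(67)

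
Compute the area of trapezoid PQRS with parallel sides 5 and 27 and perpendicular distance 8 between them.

A trapezoid's area equals the midsegment times the height.
The midsegment is (5 + 27) / 2 = 16.
Area = 16 * 8 = 128.

128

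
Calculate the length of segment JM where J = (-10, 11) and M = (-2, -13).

d = sqrt((8)^2 + (-24)^2) = sqrt(640) = 8*sqrt(10)

8*sqrt(10)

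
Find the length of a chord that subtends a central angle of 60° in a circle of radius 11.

Chord length = 2r sin(θ/2)
= 2 × 11 × sin(60°/2)
= 2 × 11 × sin(30°)
= 11

11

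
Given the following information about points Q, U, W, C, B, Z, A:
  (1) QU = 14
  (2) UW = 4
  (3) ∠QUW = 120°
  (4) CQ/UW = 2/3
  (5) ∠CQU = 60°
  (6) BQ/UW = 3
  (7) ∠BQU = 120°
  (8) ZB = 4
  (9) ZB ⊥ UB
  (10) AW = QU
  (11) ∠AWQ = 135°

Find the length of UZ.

From the given relations: BQ = 3·UW = 3·4 = 12.
Step 1: By the law of cosines on triangle UQB: UB² = 14² + 12² − 2·14·12·cos(120°) = 508, so UB = 2·√127.
Step 2: By the law of cosines on triangle UBZ: UZ² = (2·√127)² + 4² − 2·2·√127·4·cos(90°) = 524, so UZ = 2·√131.

Therefore, the length of UZ = 2·√131.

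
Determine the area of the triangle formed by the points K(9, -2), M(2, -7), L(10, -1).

Using the Shoelace formula for a triangle:
Area = (1/2)|x0(y1 - y2) + x1(y2 - y0) + x2(y0 - y1)|
Area = (1/2)|9(-7 - -1) + 2(-1 - -2) + 10(-2 - -7)|
Area = (1/2)|-54 + 2 + 50|
Area = (1/2)|-2|
Area = (1/2)(2)
Area = 1

1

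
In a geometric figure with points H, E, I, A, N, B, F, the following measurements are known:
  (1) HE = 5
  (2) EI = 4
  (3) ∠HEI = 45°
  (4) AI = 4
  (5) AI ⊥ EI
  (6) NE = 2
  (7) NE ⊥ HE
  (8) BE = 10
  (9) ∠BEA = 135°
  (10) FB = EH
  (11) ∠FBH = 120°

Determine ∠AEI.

Step 1: By the law of cosines on triangle EIA: EA² = 4² + 4² − 2·4·4·cos(90°) = 32, so EA = 4·√2.
Step 2: By the inverse law of cosines on triangle AEI: cos(∠AEI) = ((4·√2)² + 4² − 4²) / (2·4·√2·4) = 32/45.25 = 0.7071, so ∠AEI = 45°.

Therefore, the measure of angle ∠AEI = 45°.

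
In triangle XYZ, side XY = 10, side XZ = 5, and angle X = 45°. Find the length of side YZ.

Law of cosines: YZ^2 = 10^2 + 5^2 - 2(10)(5)cos(45°) = 125 - 50*sqrt(2), so YZ = 5*sqrt(5 - 2*sqrt(2)).

5*sqrt(5 - 2*sqrt(2))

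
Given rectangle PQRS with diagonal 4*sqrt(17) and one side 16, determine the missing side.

Using the Pythagorean theorem: d^2 = a^2 + b^2
b^2 = d^2 - a^2
b^2 = 272 - 256
b^2 = 16
b = sqrt(16) = 4

4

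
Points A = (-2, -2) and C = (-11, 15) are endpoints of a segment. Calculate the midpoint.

The midpoint is the point halfway along the segment.
Move half the horizontal distance: -2 + (-11 - -2)/2 = -2 + -9/2 = -13/2
Move half the vertical distance: -2 + (15 - -2)/2 = -2 + 17/2 = 13/2
Midpoint = (-13/2, 13/2)

(-13/2, 13/2)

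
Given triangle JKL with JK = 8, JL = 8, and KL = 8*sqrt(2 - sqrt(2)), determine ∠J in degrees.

By the inverse law of cosines: cos(J) = (JK² + JL² - KL²) / (2 × JK × JL)
cos(J) = (8² + 8² - (8*sqrt(2 - sqrt(2)))²) / (2 × 8 × 8)
cos(J) = (64 + 64 - (128 - 64*sqrt(2))) / 128
cos(J) = sqrt(2)/2
J = arccos(sqrt(2)/2) = 45°

45°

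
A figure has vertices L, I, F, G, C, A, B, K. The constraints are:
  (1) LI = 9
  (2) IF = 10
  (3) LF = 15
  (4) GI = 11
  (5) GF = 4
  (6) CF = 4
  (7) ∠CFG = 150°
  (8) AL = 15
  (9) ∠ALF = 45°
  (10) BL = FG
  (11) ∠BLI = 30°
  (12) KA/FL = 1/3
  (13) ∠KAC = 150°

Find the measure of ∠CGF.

Step 1: By the law of cosines on triangle GFC: GC² = 4² + 4² − 2·4·4·cos(150°) = 59.71, so GC ≈ 7.73.
Step 2: By the inverse law of cosines on triangle CGF: cos(∠CGF) = (7.73² + 4² − 4²) / (2·7.73·4) = 59.71/61.82 = 0.9659, so ∠CGF = 15°.

Therefore, the measure of angle ∠CGF = 15°.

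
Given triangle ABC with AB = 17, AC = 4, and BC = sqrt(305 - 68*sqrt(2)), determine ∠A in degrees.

cos(A) = (17² + 4² - (sqrt(305 - 68*sqrt(2)))²) / (2 × 17 × 4) = sqrt(2)/2, so A = arccos(sqrt(2)/2) = 45°.

45°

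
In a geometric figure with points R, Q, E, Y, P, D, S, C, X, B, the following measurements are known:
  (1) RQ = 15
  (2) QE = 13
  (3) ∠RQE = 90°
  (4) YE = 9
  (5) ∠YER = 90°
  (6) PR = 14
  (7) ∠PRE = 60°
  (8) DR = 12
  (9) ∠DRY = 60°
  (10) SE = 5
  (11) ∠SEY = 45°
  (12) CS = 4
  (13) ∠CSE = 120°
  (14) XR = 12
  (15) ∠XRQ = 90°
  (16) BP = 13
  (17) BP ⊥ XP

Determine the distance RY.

Step 1: By the law of cosines on triangle EQR: ER² = 13² + 15² − 2·13·15·cos(90°) = 394, so ER ≈ 19.85.
Step 2: By the law of cosines on triangle REY: RY² = 19.85² + 9² − 2·19.85·9·cos(90°) = 475, so RY = 5·√19.

Therefore, the length of RY = 5·√19.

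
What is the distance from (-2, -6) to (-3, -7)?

The horizontal distance is |-3 - -2| = 1 and the vertical distance is |-7 - -6| = 1.
By the Pythagorean theorem, d = sqrt(1^2 + 1^2) = sqrt(2).

sqrt(2)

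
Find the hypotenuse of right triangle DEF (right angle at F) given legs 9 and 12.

By the Pythagorean theorem: DE^2 = DF^2 + EF^2
DE^2 = 9^2 + 12^2 = 81 + 144 = 225
DE = sqrt(225) = 15

15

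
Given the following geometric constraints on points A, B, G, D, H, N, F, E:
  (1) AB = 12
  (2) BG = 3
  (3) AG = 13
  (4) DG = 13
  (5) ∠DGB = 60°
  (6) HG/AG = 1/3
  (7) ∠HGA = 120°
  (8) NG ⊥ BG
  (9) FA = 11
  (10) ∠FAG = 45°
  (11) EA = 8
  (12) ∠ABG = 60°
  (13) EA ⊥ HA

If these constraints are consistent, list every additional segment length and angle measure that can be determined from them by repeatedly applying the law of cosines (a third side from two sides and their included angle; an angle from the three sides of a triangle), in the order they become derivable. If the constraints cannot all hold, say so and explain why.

These constraints are not satisfiable: (1), (2) and (3) fix all three sides of triangle ABG, so by the law of cosines cos(∠ABG) = (12² + 3² − 13²) / (2·12·3) = -0.2222, i.e. ∠ABG ≈ 102.84°, which contradicts (12) ∠ABG = 60°. No planar figure meets all of them, so nothing further can be derived.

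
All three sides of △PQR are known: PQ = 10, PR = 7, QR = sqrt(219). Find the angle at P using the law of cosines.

By the inverse law of cosines: cos(P) = (PQ² + PR² - QR²) / (2 × PQ × PR)
cos(P) = (10² + 7² - (sqrt(219))²) / (2 × 10 × 7)
cos(P) = (100 + 49 - (219)) / 140
cos(P) = -1/2
P = arccos(-1/2) = 120°

120°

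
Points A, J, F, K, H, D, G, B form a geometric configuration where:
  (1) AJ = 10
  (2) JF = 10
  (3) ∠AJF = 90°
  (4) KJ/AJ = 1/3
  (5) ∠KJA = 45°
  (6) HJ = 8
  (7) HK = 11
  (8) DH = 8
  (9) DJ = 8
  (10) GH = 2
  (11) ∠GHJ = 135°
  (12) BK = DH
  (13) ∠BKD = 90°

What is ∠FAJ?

Step 1: By the law of cosines on triangle AJF: AF² = 10² + 10² − 2·10·10·cos(90°) = 200, so AF = 10·√2.
Step 2: By the inverse law of cosines on triangle FAJ: cos(∠FAJ) = ((10·√2)² + 10² − 10²) / (2·10·√2·10) = 200/282.84 = 0.7071, so ∠FAJ = 45°.

Therefore, the measure of angle ∠FAJ = 45°.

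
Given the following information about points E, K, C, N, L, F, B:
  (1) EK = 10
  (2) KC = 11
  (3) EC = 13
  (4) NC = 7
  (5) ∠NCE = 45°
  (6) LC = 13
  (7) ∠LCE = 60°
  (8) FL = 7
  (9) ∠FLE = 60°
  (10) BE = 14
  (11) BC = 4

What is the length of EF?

Step 1: By the law of cosines on triangle LCE: LE² = 13² + 13² − 2·13·13·cos(60°) = 169, so LE = 13.
Step 2: By the law of cosines on triangle ELF: EF² = 13² + 7² − 2·13·7·cos(60°) = 127, so EF = √127.

Therefore, the length of EF = √127.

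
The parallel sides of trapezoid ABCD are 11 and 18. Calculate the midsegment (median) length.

The midsegment (median) of a trapezoid connects the midpoints of the non-parallel sides.
Its length is the average of the two bases: (11 + 18) / 2 = 29/2.

29/2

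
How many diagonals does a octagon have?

The number of diagonals in an n-gon is n(n - 3)/2.
For n = 8: 8(8 - 3)/2 = 8 × 5 / 2 = 20.

20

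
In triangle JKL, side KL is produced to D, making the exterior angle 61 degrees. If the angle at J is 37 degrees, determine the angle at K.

angle K = 61 - 37 = 24 degrees (exterior angle theorem).

24 degrees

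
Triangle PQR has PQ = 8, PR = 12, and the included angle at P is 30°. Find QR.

By the law of cosines: QR^2 = PQ^2 + PR^2 - 2*PQ*PR*cos(P)
QR^2 = 8^2 + 12^2 - 2*8*12*cos(30°)
QR^2 = 64 + 144 - 192*(sqrt(3)/2)
QR^2 = 208 - 96*sqrt(3)
QR = 4*sqrt(13 - 6*sqrt(3))

4*sqrt(13 - 6*sqrt(3))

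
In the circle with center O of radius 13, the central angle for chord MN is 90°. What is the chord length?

Chord = 2(13) sin(45°) = 13*sqrt(2)

13*sqrt(2)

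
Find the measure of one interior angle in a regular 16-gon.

Each interior angle of a regular n-gon is (n - 2) * 180 / n.
For n = 16: (16 - 2) * 180 / 16 = 2520/16 = 315/2 degrees.

315/2 degrees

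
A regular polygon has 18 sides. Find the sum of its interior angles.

The sum of interior angles of an n-sided polygon is (n - 2) * 180.
For n = 18: (18 - 2) * 180 = 16 * 180 = 2880 degrees.

2880 degrees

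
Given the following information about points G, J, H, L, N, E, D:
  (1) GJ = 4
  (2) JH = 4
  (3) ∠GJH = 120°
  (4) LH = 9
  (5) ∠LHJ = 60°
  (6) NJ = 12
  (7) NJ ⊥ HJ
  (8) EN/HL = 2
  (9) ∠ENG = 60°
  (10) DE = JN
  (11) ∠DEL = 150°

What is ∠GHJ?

Step 1: By the law of cosines on triangle HJG: HG² = 4² + 4² − 2·4·4·cos(120°) = 48, so HG = 4·√3.
Step 2: By the inverse law of cosines on triangle GHJ: cos(∠GHJ) = ((4·√3)² + 4² − 4²) / (2·4·√3·4) = 48/55.43 = 0.866, so ∠GHJ = 30°.

Therefore, the measure of angle ∠GHJ = 30°.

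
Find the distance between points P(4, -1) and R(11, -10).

d = sqrt((7)^2 + (-9)^2) = sqrt(130)

sqrt(130)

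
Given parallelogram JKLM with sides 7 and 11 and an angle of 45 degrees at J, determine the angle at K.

In a parallelogram, consecutive angles are supplementary (sum to 180°).
angle K = 180 - angle J
angle K = 180 - 45
angle K = 135 degrees

135 degrees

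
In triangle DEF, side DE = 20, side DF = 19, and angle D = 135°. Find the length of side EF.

Law of cosines: EF^2 = 20^2 + 19^2 - 2(20)(19)cos(135°) = 380*sqrt(2) + 761, so EF = sqrt(380*sqrt(2) + 761).

sqrt(380*sqrt(2) + 761)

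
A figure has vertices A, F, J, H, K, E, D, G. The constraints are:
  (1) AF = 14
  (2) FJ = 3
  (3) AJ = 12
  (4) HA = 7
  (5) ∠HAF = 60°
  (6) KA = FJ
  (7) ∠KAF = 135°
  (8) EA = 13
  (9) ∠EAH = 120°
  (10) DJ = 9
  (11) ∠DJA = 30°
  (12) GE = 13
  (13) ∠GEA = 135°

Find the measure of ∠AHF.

Step 1: By the law of cosines on triangle HAF: HF² = 7² + 14² − 2·7·14·cos(60°) = 147, so HF = 7·√3.
Step 2: By the inverse law of cosines on triangle AHF: cos(∠AHF) = (7² + (7·√3)² − 14²) / (2·7·7·√3) = 0/169.74 = 0, so ∠AHF = 90°.

Therefore, the measure of angle ∠AHF = 90°.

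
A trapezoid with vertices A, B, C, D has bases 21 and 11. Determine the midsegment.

The midsegment of a trapezoid = (base1 + base2) / 2
midsegment = (21 + 11) / 2
midsegment = 32 / 2
midsegment = 16

16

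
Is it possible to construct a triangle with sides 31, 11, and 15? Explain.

No.
The triangle inequality is violated: 11 + 15 = 26 ≤ 31.
These lengths cannot form a triangle.

No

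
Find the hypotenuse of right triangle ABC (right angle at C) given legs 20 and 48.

AB = sqrt(20^2 + 48^2) = sqrt(2704) = 52

52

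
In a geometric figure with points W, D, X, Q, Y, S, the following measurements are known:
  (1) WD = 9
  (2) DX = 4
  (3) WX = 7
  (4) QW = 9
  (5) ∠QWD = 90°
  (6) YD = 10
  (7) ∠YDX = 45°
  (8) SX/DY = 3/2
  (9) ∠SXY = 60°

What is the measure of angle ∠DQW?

Step 1: By the law of cosines on triangle QWD: QD² = 9² + 9² − 2·9·9·cos(90°) = 162, so QD = 9·√2.
Step 2: By the inverse law of cosines on triangle DQW: cos(∠DQW) = ((9·√2)² + 9² − 9²) / (2·9·√2·9) = 162/229.1 = 0.7071, so ∠DQW = 45°.

Therefore, the measure of angle ∠DQW = 45°.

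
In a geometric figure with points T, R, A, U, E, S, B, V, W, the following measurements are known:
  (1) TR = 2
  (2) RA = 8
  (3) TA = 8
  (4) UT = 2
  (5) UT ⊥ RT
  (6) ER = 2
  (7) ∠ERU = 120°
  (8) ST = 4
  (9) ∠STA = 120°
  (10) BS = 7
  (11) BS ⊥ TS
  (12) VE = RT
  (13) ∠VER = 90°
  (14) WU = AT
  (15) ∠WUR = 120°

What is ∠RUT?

Step 1: By the law of cosines on triangle UTR: UR² = 2² + 2² − 2·2·2·cos(90°) = 8, so UR = 2·√2.
Step 2: By the inverse law of cosines on triangle RUT: cos(∠RUT) = ((2·√2)² + 2² − 2²) / (2·2·√2·2) = 8/11.31 = 0.7071, so ∠RUT = 45°.

Therefore, the measure of angle ∠RUT = 45°.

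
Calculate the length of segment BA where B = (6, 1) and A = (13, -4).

The horizontal distance is |13 - 6| = 7 and the vertical distance is |-4 - 1| = 5.
By the Pythagorean theorem, d = sqrt(7^2 + 5^2) = sqrt(74).

sqrt(74)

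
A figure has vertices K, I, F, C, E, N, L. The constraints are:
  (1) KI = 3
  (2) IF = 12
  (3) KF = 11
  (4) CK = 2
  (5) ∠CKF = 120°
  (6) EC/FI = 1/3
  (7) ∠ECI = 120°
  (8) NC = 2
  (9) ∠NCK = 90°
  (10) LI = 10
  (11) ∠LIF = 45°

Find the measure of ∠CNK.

Step 1: By the law of cosines on triangle NCK: NK² = 2² + 2² − 2·2·2·cos(90°) = 8, so NK = 2·√2.
Step 2: By the inverse law of cosines on triangle CNK: cos(∠CNK) = (2² + (2·√2)² − 2²) / (2·2·2·√2) = 8/11.31 = 0.7071, so ∠CNK = 45°.

Therefore, the measure of angle ∠CNK = 45°.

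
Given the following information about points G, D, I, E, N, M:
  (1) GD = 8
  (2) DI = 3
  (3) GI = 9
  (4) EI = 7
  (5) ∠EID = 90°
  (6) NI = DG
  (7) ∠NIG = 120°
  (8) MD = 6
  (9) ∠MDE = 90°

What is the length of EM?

Step 1: By the law of cosines on triangle EID: ED² = 7² + 3² − 2·7·3·cos(90°) = 58, so ED = √58.
Step 2: By the law of cosines on triangle EDM: EM² = √58² + 6² − 2·√58·6·cos(90°) = 94, so EM = √94.

Therefore, the length of EM = √94.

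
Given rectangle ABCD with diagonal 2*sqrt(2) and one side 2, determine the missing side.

The diagonal of a rectangle forms a right triangle with the two sides.
Rearranging the Pythagorean theorem: missing side = sqrt(d^2 - known^2).
= sqrt(8 - 4) = sqrt(4) = 2.

2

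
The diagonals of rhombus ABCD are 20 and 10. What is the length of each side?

The diagonals of a rhombus bisect each other at right angles.
Half-diagonals: 20/2 = 10 and 10/2 = 5
side = sqrt(10^2 + 5^2)
side = sqrt(100 + 25)
side = sqrt(125) = 5*sqrt(5)

5*sqrt(5)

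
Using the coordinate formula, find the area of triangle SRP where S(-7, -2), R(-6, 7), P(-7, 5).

Using the Shoelace formula for a triangle:
Area = (1/2)|x0(y1 - y2) + x1(y2 - y0) + x2(y0 - y1)|
Area = (1/2)|-7(7 - 5) + -6(5 - -2) + -7(-2 - 7)|
Area = (1/2)|-14 + -42 + 63|
Area = (1/2)|7|
Area = (1/2)(7)
Area = 7/2

7/2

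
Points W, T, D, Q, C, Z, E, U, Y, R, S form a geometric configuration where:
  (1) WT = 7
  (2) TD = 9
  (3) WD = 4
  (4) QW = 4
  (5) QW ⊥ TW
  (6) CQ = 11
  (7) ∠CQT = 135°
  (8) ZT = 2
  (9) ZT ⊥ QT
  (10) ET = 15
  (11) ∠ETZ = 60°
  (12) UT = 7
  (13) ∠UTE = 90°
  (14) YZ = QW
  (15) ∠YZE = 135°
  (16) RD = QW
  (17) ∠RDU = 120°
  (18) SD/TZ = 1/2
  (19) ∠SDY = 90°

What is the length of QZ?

Step 1: By the law of cosines on triangle QWT: QT² = 4² + 7² − 2·4·7·cos(90°) = 65, so QT = √65.
Step 2: By the law of cosines on triangle QTZ: QZ² = √65² + 2² − 2·√65·2·cos(90°) = 69, so QZ = √69.

Therefore, the length of QZ = √69.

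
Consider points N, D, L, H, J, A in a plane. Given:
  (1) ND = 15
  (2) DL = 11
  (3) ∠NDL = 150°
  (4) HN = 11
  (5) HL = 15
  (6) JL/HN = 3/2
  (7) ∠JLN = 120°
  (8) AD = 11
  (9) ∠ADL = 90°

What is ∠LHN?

Step 1: By the law of cosines on triangle LDN: LN² = 11² + 15² − 2·11·15·cos(150°) = 631.79, so LN ≈ 25.14.
Step 2: By the inverse law of cosines on triangle LHN: cos(∠LHN) = (15² + 11² − 25.14²) / (2·15·11) = -285.79/330 = -0.866, so ∠LHN = 150°.

Therefore, the measure of angle ∠LHN = 150°.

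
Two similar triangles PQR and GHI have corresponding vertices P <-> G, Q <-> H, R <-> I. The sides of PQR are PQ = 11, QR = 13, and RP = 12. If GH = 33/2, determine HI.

k = 33/2/11 = 3/2. HI = 3/2 * 13 = 39/2.

39/2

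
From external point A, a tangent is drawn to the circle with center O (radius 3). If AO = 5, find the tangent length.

The tangent, radius, and line from the external point to the center form a right triangle.
The right angle is where the tangent meets the radius.
By the Pythagorean theorem: tangent² + 3² = 5²
tangent² = 25 - 9 = 16
tangent = 4

4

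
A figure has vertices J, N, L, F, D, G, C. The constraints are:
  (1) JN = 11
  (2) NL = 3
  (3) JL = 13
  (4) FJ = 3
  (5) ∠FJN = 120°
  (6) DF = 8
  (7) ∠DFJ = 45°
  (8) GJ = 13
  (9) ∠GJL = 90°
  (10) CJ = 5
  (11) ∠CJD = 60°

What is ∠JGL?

Step 1: By the law of cosines on triangle GJL: GL² = 13² + 13² − 2·13·13·cos(90°) = 338, so GL = 13·√2.
Step 2: By the inverse law of cosines on triangle JGL: cos(∠JGL) = (13² + (13·√2)² − 13²) / (2·13·13·√2) = 338/478 = 0.7071, so ∠JGL = 45°.

Therefore, the measure of angle ∠JGL = 45°.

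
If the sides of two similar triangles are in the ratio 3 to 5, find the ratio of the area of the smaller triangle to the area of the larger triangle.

Area scales with the square of linear dimensions. If every length is multiplied by 3/5, then the area is multiplied by (3/5)^2 = 9/25.
The area ratio is 9:25.

9:25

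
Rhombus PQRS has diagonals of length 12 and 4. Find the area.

Area = (12 * 4) / 2 = 48 / 2 = 24

24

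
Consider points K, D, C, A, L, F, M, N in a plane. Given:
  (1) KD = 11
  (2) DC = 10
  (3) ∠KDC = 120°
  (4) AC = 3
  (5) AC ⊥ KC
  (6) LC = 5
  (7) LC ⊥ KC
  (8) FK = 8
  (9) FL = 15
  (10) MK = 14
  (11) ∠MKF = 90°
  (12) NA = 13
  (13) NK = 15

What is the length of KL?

Step 1: By the law of cosines on triangle CDK: CK² = 10² + 11² − 2·10·11·cos(120°) = 331, so CK ≈ 18.19.
Step 2: By the law of cosines on triangle KCL: KL² = 18.19² + 5² − 2·18.19·5·cos(90°) = 356, so KL = 2·√89.

Therefore, the length of KL = 2·√89.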